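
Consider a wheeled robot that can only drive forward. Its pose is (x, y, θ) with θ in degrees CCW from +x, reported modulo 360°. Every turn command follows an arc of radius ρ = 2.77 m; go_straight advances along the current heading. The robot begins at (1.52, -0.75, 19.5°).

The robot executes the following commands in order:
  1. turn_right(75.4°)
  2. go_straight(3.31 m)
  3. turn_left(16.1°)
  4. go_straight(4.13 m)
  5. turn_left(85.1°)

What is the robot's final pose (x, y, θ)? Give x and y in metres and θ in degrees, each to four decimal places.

(14.0297, -7.5881, 45.3000°)

set_pose: (x, y, θ) = (1.5200, -0.7500, 19.5000°), ρ = 2.77
turn_right(75.4°): centre at ρ to the right, rotate −75.4° → (4.7384, -1.8081, -55.9000° ≡ 304.1000°)
go_straight(3.31): x += 3.31·cos θ, y += 3.31·sin θ → (6.5941, -4.5490, 304.1000°)
turn_left(16.1°): centre at ρ to the left, rotate +16.1° → (7.1147, -5.1242, 320.2000°)
go_straight(4.13): x += 4.13·cos θ, y += 4.13·sin θ → (10.2877, -7.7679, 320.2000°)
turn_left(85.1°): centre at ρ to the left, rotate +85.1° → (14.0297, -7.5881, 405.3000° ≡ 45.3000°)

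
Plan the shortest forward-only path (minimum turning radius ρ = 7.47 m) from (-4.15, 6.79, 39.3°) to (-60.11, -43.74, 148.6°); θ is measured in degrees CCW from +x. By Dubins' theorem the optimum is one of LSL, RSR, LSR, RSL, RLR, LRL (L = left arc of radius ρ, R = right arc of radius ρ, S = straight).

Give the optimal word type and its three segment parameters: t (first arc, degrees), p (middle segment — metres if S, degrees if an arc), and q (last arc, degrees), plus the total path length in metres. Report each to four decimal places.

Let ψ = atan2(Δy, Δx) = atan2(-50.53, -55.96) = -137.9190° be the start→goal bearing.
Normalize: d = |goal − start| / ρ = 75.397629/7.47 = 10.093391, α = (θ_start − ψ) mod 360° = 177.2190° = 3.093055 rad, β = (θ_goal − ψ) mod 360° = 286.5190° = 5.000700 rad.
Common terms: sin α = 0.048518, cos α = -0.998822, sin β = -0.958725, cos β = 0.284334, cos(α−β) = -0.330514, d² = 101.876538. Work in radians in the unit-radius frame; every candidate has L = ρ·(t + p + q).
LSL: p² = 2 + d² − 2cos(α−β) + 2d(sin α − sin β) = 124.870571; p = √p² = 11.174550; φ = atan2(cos β − cos α, d + sin α − sin β) = 0.115082 rad; t = (φ − α) mod 2π = 3.305212 rad, q = (β − φ) mod 2π = 4.885618 rad → L = 7.47·(3.305212 + 11.174550 + 4.885618) = 7.47·19.365380 = 144.659391 m
RSR: p² = 2 + d² − 2cos(α−β) + 2d(sin β − sin α) = 84.204562; p = √p² = 9.176304; φ = atan2(cos α − cos β, d − sin α + sin β) = -0.140293 rad; t = (α − φ) mod 2π = 3.233349 rad, q = (φ − β) mod 2π = 1.142192 rad → L = 7.47·(3.233349 + 9.176304 + 1.142192) = 7.47·13.551845 = 101.232281 m
LSR: p² = d² − 2 + 2cos(α−β) + 2d(sin α + sin β) = 80.841354; p = √p² = 8.991182; φ = atan2(−cos α − cos β, d + sin α + sin β) − atan2(−2, p) = 0.296524 rad; t = (φ − α) mod 2π = 3.486654 rad, q = (φ − β) mod 2π = 1.579009 rad → L = 7.47·(3.486654 + 8.991182 + 1.579009) = 7.47·14.056845 = 105.004634 m
RSL: p² = d² − 2 + 2cos(α−β) − 2d(sin α + sin β) = 117.589664; p = √p² = 10.843877; φ = atan2(cos α + cos β, d − sin α − sin β) − atan2(2, p) = -0.247228 rad; t = (α − φ) mod 2π = 3.340283 rad, q = (β − φ) mod 2π = 5.247928 rad → L = 7.47·(3.340283 + 10.843877 + 5.247928) = 7.47·19.432088 = 145.157694 m
RLR: c = (6 − d² + 2cos(α−β) + 2d(sin α − sin β))/8 = -9.525570, |c| > 1 → infeasible
LRL: c = (6 − d² + 2cos(α−β) − 2d(sin α − sin β))/8 = -14.608821, |c| > 1 → infeasible
Shortest: RSR with L = 101.232281 m ≈ 101.2323 m
Convert RSR to answer units (arcs ×180/π): t = 3.233349·180/π = 185.2572°, p = ρ·p = 7.47·9.176304 = 68.5470 m, q = 1.142192·180/π = 65.4428°, L = 101.2323 m.

RSR: t = 185.2572°, p = 68.5470 m, q = 65.4428°, L = 101.2323 m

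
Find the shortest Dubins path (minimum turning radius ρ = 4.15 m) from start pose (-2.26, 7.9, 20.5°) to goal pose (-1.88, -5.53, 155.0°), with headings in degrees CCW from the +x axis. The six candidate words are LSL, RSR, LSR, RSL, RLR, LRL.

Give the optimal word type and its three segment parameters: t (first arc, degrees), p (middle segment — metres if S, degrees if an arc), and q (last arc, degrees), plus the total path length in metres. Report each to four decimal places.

RSR: t = 103.7871°, p = 5.8215 m, q = 121.7129°, L = 22.1548 m

Let ψ = atan2(Δy, Δx) = atan2(-13.43, 0.38) = -88.3793° be the start→goal bearing.
Normalize: d = |goal − start| / ρ = 13.435375/4.15 = 3.237440, α = (θ_start − ψ) mod 360° = 108.8793° = 1.900302 rad, β = (θ_goal − ψ) mod 360° = 243.3793° = 4.247769 rad.
Common terms: sin α = 0.946203, cos α = -0.323575, sin β = -0.893992, cos β = -0.448083, cos(α−β) = -0.700909, d² = 10.481016. Work in radians in the unit-radius frame; every candidate has L = ρ·(t + p + q).
LSL: p² = 2 + d² − 2cos(α−β) + 2d(sin α − sin β) = 25.797873; p = √p² = 5.079161; φ = atan2(cos β − cos α, d + sin α − sin β) = -0.024516 rad; t = (φ − α) mod 2π = 4.358368 rad, q = (β − φ) mod 2π = 4.272285 rad → L = 4.15·(4.358368 + 5.079161 + 4.272285) = 4.15·13.709814 = 56.895727 m
RSR: p² = 2 + d² − 2cos(α−β) + 2d(sin β − sin α) = 1.967796; p = √p² = 1.402782; φ = atan2(cos α − cos β, d − sin α + sin β) = 0.088875 rad; t = (α − φ) mod 2π = 1.811427 rad, q = (φ − β) mod 2π = 2.124291 rad → L = 4.15·(1.811427 + 1.402782 + 2.124291) = 4.15·5.338499 = 22.154771 m
LSR: p² = d² − 2 + 2cos(α−β) + 2d(sin α + sin β) = 7.417254; p = √p² = 2.723464; φ = atan2(−cos α − cos β, d + sin α + sin β) − atan2(−2, p) = 0.863821 rad; t = (φ − α) mod 2π = 5.246705 rad, q = (φ − β) mod 2π = 2.899237 rad → L = 4.15·(5.246705 + 2.723464 + 2.899237) = 4.15·10.869406 = 45.108034 m
RSL: p² = d² − 2 + 2cos(α−β) − 2d(sin α + sin β) = 6.741141; p = √p² = 2.596371; φ = atan2(cos α + cos β, d − sin α − sin β) − atan2(2, p) = -0.894053 rad; t = (α − φ) mod 2π = 2.794354 rad, q = (β − φ) mod 2π = 5.141822 rad → L = 4.15·(2.794354 + 2.596371 + 5.141822) = 4.15·10.532547 = 43.710071 m
RLR: c = (6 − d² + 2cos(α−β) + 2d(sin α − sin β))/8 = 0.754025; p = 2π − arccos c = 5.566558 rad; φ = atan2(cos α − cos β, d − sin α + sin β) = 0.088875 rad; t = (α − φ + p/2) mod 2π = 4.594706 rad, q = (α − β − t + p) mod 2π = 4.907570 rad → L = 4.15·(4.594706 + 5.566558 + 4.907570) = 4.15·15.068834 = 62.535661 m
LRL: c = (6 − d² + 2cos(α−β) − 2d(sin α − sin β))/8 = -2.224734, |c| > 1 → infeasible
Shortest: RSR with L = 22.154771 m ≈ 22.1548 m
Convert RSR to answer units (arcs ×180/π): t = 1.811427·180/π = 103.7871°, p = ρ·p = 4.15·1.402782 = 5.8215 m, q = 2.124291·180/π = 121.7129°, L = 22.1548 m.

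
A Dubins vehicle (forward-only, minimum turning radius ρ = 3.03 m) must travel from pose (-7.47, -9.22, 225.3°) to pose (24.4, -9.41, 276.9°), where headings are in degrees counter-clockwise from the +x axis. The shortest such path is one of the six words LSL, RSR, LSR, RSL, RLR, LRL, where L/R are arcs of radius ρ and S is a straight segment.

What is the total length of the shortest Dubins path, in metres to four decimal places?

39.3195 m

Let ψ = atan2(Δy, Δx) = atan2(-0.19, 31.87) = -0.3416° be the start→goal bearing.
Normalize: d = |goal − start| / ρ = 31.870566/3.03 = 10.518339, α = (θ_start − ψ) mod 360° = 225.6416° = 3.938188 rad, β = (θ_goal − ψ) mod 360° = 277.2416° = 4.838778 rad.
Common terms: sin α = -0.714980, cos α = -0.699145, sin β = -0.992023, cos β = 0.126053, cos(α−β) = 0.621148, d² = 110.635450. Work in radians in the unit-radius frame; every candidate has L = ρ·(t + p + q).
LSL: p² = 2 + d² − 2cos(α−β) + 2d(sin α − sin β) = 117.221224; p = √p² = 10.826875; φ = atan2(cos β − cos α, d + sin α − sin β) = 0.076292 rad; t = (φ − α) mod 2π = 2.421288 rad, q = (β − φ) mod 2π = 4.762487 rad → L = 3.03·(2.421288 + 10.826875 + 4.762487) = 3.03·18.010650 = 54.572270 m
RSR: p² = 2 + d² − 2cos(α−β) + 2d(sin β − sin α) = 105.565084; p = √p² = 10.274487; φ = atan2(cos α − cos β, d − sin α + sin β) = -0.080402 rad; t = (α − φ) mod 2π = 4.018590 rad, q = (φ − β) mod 2π = 1.364005 rad → L = 3.03·(4.018590 + 10.274487 + 1.364005) = 3.03·15.657082 = 47.440960 m
LSR: p² = d² − 2 + 2cos(α−β) + 2d(sin α + sin β) = 73.968059; p = √p² = 8.600469; φ = atan2(−cos α − cos β, d + sin α + sin β) − atan2(−2, p) = 0.293433 rad; t = (φ − α) mod 2π = 2.638430 rad, q = (φ − β) mod 2π = 1.737840 rad → L = 3.03·(2.638430 + 8.600469 + 1.737840) = 3.03·12.976739 = 39.319520 m
RSL: p² = d² − 2 + 2cos(α−β) − 2d(sin α + sin β) = 145.787432; p = √p² = 12.074247; φ = atan2(cos α + cos β, d − sin α − sin β) − atan2(2, p) = -0.210994 rad; t = (α − φ) mod 2π = 4.149183 rad, q = (β − φ) mod 2π = 5.049773 rad → L = 3.03·(4.149183 + 12.074247 + 5.049773) = 3.03·21.273202 = 64.457803 m
RLR: c = (6 − d² + 2cos(α−β) + 2d(sin α − sin β))/8 = -12.195635, |c| > 1 → infeasible
LRL: c = (6 − d² + 2cos(α−β) − 2d(sin α − sin β))/8 = -13.652653, |c| > 1 → infeasible
Shortest: LSR with L = 39.319520 m ≈ 39.3195 m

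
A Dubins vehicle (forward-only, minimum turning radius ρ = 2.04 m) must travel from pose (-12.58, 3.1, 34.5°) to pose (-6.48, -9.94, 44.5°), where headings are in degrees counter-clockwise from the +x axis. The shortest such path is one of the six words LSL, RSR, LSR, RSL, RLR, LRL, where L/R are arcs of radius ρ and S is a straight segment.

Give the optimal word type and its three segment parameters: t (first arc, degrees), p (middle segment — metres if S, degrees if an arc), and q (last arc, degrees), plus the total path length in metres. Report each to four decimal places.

RSL: t = 127.8062°, p = 9.6846 m, q = 137.8062°, L = 19.1416 m

Let ψ = atan2(Δy, Δx) = atan2(-13.04, 6.10) = -64.9302° be the start→goal bearing.
Normalize: d = |goal − start| / ρ = 14.396236/2.04 = 7.056978, α = (θ_start − ψ) mod 360° = 99.4302° = 1.735385 rad, β = (θ_goal − ψ) mod 360° = 109.4302° = 1.909917 rad.
Common terms: sin α = 0.986486, cos α = -0.163846, sin β = 0.943047, cos β = -0.332658, cos(α−β) = 0.984808, d² = 49.800942. Work in radians in the unit-radius frame; every candidate has L = ρ·(t + p + q).
LSL: p² = 2 + d² − 2cos(α−β) + 2d(sin α − sin β) = 50.444416; p = √p² = 7.102423; φ = atan2(cos β − cos α, d + sin α − sin β) = -0.023771 rad; t = (φ − α) mod 2π = 4.524030 rad, q = (β − φ) mod 2π = 1.933688 rad → L = 2.04·(4.524030 + 7.102423 + 1.933688) = 2.04·13.560141 = 27.662689 m
RSR: p² = 2 + d² − 2cos(α−β) + 2d(sin β − sin α) = 49.218237; p = √p² = 7.015571; φ = atan2(cos α − cos β, d − sin α + sin β) = 0.024065 rad; t = (α − φ) mod 2π = 1.711320 rad, q = (φ − β) mod 2π = 4.397333 rad → L = 2.04·(1.711320 + 7.015571 + 4.397333) = 2.04·13.124223 = 26.773416 m
LSR: p² = d² − 2 + 2cos(α−β) + 2d(sin α + sin β) = 77.003906; p = √p² = 8.775187; φ = atan2(−cos α − cos β, d + sin α + sin β) − atan2(−2, p) = 0.279281 rad; t = (φ − α) mod 2π = 4.827082 rad, q = (φ − β) mod 2π = 4.652549 rad → L = 2.04·(4.827082 + 8.775187 + 4.652549) = 2.04·18.254818 = 37.239830 m
RSL: p² = d² − 2 + 2cos(α−β) − 2d(sin α + sin β) = 22.537209; p = √p² = 4.747337; φ = atan2(cos α + cos β, d − sin α − sin β) − atan2(2, p) = -0.495255 rad; t = (α − φ) mod 2π = 2.230639 rad, q = (β − φ) mod 2π = 2.405172 rad → L = 2.04·(2.230639 + 4.747337 + 2.405172) = 2.04·9.383149 = 19.141623 m
RLR: c = (6 − d² + 2cos(α−β) + 2d(sin α − sin β))/8 = -5.152280, |c| > 1 → infeasible
LRL: c = (6 − d² + 2cos(α−β) − 2d(sin α − sin β))/8 = -5.305552, |c| > 1 → infeasible
Shortest: RSL with L = 19.141623 m ≈ 19.1416 m
Convert RSL to answer units (arcs ×180/π): t = 2.230639·180/π = 127.8062°, p = ρ·p = 2.04·4.747337 = 9.6846 m, q = 2.405172·180/π = 137.8062°, L = 19.1416 m.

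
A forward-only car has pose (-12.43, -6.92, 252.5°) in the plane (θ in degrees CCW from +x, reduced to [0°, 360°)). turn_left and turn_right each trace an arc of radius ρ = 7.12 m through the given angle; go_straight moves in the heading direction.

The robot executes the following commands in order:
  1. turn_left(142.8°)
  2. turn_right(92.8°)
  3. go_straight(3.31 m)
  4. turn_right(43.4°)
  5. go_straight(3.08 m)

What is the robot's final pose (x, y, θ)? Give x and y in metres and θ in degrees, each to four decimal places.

(10.7768, -27.8452, 259.1000°)

set_pose: (x, y, θ) = (-12.4300, -6.9200, 252.5000°), ρ = 7.12
turn_left(142.8°): centre at ρ to the left, rotate +142.8° → (-1.5252, -14.8719, 395.3000° ≡ 35.3000°)
turn_right(92.8°): centre at ρ to the right, rotate −92.8° → (8.5941, -16.8573, -57.5000° ≡ 302.5000°)
go_straight(3.31): x += 3.31·cos θ, y += 3.31·sin θ → (10.3726, -19.6489, 302.5000°)
turn_right(43.4°): centre at ρ to the right, rotate −43.4° → (11.3592, -24.8208, 259.1000°)
go_straight(3.08): x += 3.08·cos θ, y += 3.08·sin θ → (10.7768, -27.8452, 259.1000°)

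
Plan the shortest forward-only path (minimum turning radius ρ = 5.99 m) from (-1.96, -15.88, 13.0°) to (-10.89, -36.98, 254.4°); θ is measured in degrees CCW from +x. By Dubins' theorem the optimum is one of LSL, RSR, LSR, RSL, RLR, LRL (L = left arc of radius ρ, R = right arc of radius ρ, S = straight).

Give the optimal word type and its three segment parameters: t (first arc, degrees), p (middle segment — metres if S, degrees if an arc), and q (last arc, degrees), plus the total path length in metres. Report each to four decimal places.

RSL: t = 161.2639°, p = 12.7101 m, q = 42.6639°, L = 34.0298 m

Let ψ = atan2(Δy, Δx) = atan2(-21.10, -8.93) = -112.9392° be the start→goal bearing.
Normalize: d = |goal − start| / ρ = 22.911894/5.99 = 3.825024, α = (θ_start − ψ) mod 360° = 125.9392° = 2.198053 rad, β = (θ_goal − ψ) mod 360° = 7.3392° = 0.128093 rad.
Common terms: sin α = 0.809640, cos α = -0.586926, sin β = 0.127743, cos β = 0.991807, cos(α−β) = -0.478692, d² = 14.630809. Work in radians in the unit-radius frame; every candidate has L = ρ·(t + p + q).
LSL: p² = 2 + d² − 2cos(α−β) + 2d(sin α − sin β) = 22.804741; p = √p² = 4.775431; φ = atan2(cos β − cos α, d + sin α − sin β) = 0.336934 rad; t = (φ − α) mod 2π = 4.422066 rad, q = (β − φ) mod 2π = 6.074344 rad → L = 5.99·(4.422066 + 4.775431 + 6.074344) = 5.99·15.271841 = 91.478328 m
RSR: p² = 2 + d² − 2cos(α−β) + 2d(sin β − sin α) = 12.371645; p = √p² = 3.517335; φ = atan2(cos α − cos β, d − sin α + sin β) = -0.465471 rad; t = (α − φ) mod 2π = 2.663524 rad, q = (φ − β) mod 2π = 5.689621 rad → L = 5.99·(2.663524 + 3.517335 + 5.689621) = 5.99·11.870481 = 71.104179 m
LSR: p² = d² − 2 + 2cos(α−β) + 2d(sin α + sin β) = 18.844454; p = √p² = 4.341020; φ = atan2(−cos α − cos β, d + sin α + sin β) − atan2(−2, p) = 0.346922 rad; t = (φ − α) mod 2π = 4.432054 rad, q = (φ − β) mod 2π = 0.218829 rad → L = 5.99·(4.432054 + 4.341020 + 0.218829) = 5.99·8.991902 = 53.861494 m
RSL: p² = d² − 2 + 2cos(α−β) − 2d(sin α + sin β) = 4.502398; p = √p² = 2.121885; φ = atan2(cos α + cos β, d − sin α − sin β) − atan2(2, p) = -0.616533 rad; t = (α − φ) mod 2π = 2.814586 rad, q = (β − φ) mod 2π = 0.744626 rad → L = 5.99·(2.814586 + 2.121885 + 0.744626) = 5.99·5.681098 = 34.029775 m
RLR: c = (6 − d² + 2cos(α−β) + 2d(sin α − sin β))/8 = -0.546456; p = 2π − arccos c = 4.134263 rad; φ = atan2(cos α − cos β, d − sin α + sin β) = -0.465471 rad; t = (α − φ + p/2) mod 2π = 4.730656 rad, q = (α − β − t + p) mod 2π = 1.473567 rad → L = 5.99·(4.730656 + 4.134263 + 1.473567) = 5.99·10.338486 = 61.927532 m
LRL: c = (6 − d² + 2cos(α−β) − 2d(sin α − sin β))/8 = -1.850593, |c| > 1 → infeasible
Shortest: RSL with L = 34.029775 m ≈ 34.0298 m
Convert RSL to answer units (arcs ×180/π): t = 2.814586·180/π = 161.2639°, p = ρ·p = 5.99·2.121885 = 12.7101 m, q = 0.744626·180/π = 42.6639°, L = 34.0298 m.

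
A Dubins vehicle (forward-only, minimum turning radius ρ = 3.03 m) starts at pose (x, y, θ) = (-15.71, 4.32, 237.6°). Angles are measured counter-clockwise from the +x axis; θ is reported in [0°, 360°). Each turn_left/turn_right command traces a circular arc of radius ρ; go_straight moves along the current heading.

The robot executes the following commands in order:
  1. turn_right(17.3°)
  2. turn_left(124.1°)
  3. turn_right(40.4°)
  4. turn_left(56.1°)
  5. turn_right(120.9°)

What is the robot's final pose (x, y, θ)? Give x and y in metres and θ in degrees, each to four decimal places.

set_pose: (x, y, θ) = (-15.7100, 4.3200, 237.6000°), ρ = 3.03
turn_right(17.3°): centre at ρ to the right, rotate −17.3° → (-16.3085, 3.6327, 220.3000°)
turn_left(124.1°): centre at ρ to the left, rotate +124.1° → (-15.1636, -1.5966, 344.4000°)
turn_right(40.4°): centre at ρ to the right, rotate −40.4° → (-13.4664, -2.8206, 304.0000°)
turn_left(56.1°): centre at ρ to the left, rotate +56.1° → (-10.9492, -4.1563, 360.1000° ≡ 0.1000°)
turn_right(120.9°): centre at ρ to the right, rotate −120.9° → (-8.3412, -8.7378, -120.8000° ≡ 239.2000°)

(-8.3412, -8.7378, 239.2000°)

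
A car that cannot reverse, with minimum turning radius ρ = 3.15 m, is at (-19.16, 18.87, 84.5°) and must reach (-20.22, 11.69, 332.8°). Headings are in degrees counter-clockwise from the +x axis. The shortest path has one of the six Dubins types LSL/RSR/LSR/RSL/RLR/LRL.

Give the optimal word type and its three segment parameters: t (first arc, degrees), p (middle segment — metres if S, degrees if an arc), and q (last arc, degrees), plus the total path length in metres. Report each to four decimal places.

LSL: t = 222.4104°, p = 5.8534 m, q = 25.8896°, L = 19.5044 m

Let ψ = atan2(Δy, Δx) = atan2(-7.18, -1.06) = -98.3980° be the start→goal bearing.
Normalize: d = |goal − start| / ρ = 7.257823/3.15 = 2.304071, α = (θ_start − ψ) mod 360° = 182.8980° = 3.192173 rad, β = (θ_goal − ψ) mod 360° = 71.1980° = 1.242640 rad.
Common terms: sin α = -0.050559, cos α = -0.998721, sin β = 0.946638, cos β = 0.322298, cos(α−β) = -0.369747, d² = 5.308743. Work in radians in the unit-radius frame; every candidate has L = ρ·(t + p + q).
LSL: p² = 2 + d² − 2cos(α−β) + 2d(sin α − sin β) = 3.453010; p = √p² = 1.858228; φ = atan2(cos β − cos α, d + sin α − sin β) = 0.790781 rad; t = (φ − α) mod 2π = 3.881793 rad, q = (β − φ) mod 2π = 0.451859 rad → L = 3.15·(3.881793 + 1.858228 + 0.451859) = 3.15·6.191880 = 19.504423 m
RSR: p² = 2 + d² − 2cos(α−β) + 2d(sin β − sin α) = 12.643462; p = √p² = 3.555765; φ = atan2(cos α − cos β, d − sin α + sin β) = -0.380640 rad; t = (α − φ) mod 2π = 3.572813 rad, q = (φ − β) mod 2π = 4.659905 rad → L = 3.15·(3.572813 + 3.555765 + 4.659905) = 3.15·11.788483 = 37.133721 m
LSR: p² = d² − 2 + 2cos(α−β) + 2d(sin α + sin β) = 6.698510; p = √p² = 2.588148; φ = atan2(−cos α − cos β, d + sin α + sin β) − atan2(−2, p) = 0.866211 rad; t = (φ − α) mod 2π = 3.957223 rad, q = (φ − β) mod 2π = 5.906756 rad → L = 3.15·(3.957223 + 2.588148 + 5.906756) = 3.15·12.452127 = 39.224201 m
RSL: p² = d² − 2 + 2cos(α−β) − 2d(sin α + sin β) = -1.560012 < 0 → infeasible
RLR: c = (6 − d² + 2cos(α−β) + 2d(sin α − sin β))/8 = -0.580433; p = 2π − arccos c = 4.093129 rad; φ = atan2(cos α − cos β, d − sin α + sin β) = -0.380640 rad; t = (α − φ + p/2) mod 2π = 5.619378 rad, q = (α − β − t + p) mod 2π = 0.423284 rad → L = 3.15·(5.619378 + 4.093129 + 0.423284) = 3.15·10.135791 = 31.927740 m
LRL: c = (6 − d² + 2cos(α−β) − 2d(sin α − sin β))/8 = 0.568374; p = 2π − arccos c = 5.316917 rad; φ = atan2(cos β − cos α, d + sin α − sin β) = 0.790781 rad; t = (φ − α + p/2) mod 2π = 0.257066 rad, q = (β − α − t + p) mod 2π = 3.110318 rad → L = 3.15·(0.257066 + 5.316917 + 3.110318) = 3.15·8.684301 = 27.355548 m
Shortest: LSL with L = 19.504423 m ≈ 19.5044 m
Convert LSL to answer units (arcs ×180/π): t = 3.881793·180/π = 222.4104°, p = ρ·p = 3.15·1.858228 = 5.8534 m, q = 0.451859·180/π = 25.8896°, L = 19.5044 m.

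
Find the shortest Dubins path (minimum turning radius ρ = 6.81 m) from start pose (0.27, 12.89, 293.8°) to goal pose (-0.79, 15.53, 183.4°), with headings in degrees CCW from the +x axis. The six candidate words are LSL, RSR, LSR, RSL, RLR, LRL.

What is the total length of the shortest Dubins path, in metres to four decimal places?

Let ψ = atan2(Δy, Δx) = atan2(2.64, -1.06) = 111.8762° be the start→goal bearing.
Normalize: d = |goal − start| / ρ = 2.844855/6.81 = 0.417747, α = (θ_start − ψ) mod 360° = 181.9238° = 3.175169 rad, β = (θ_goal − ψ) mod 360° = 71.5238° = 1.248326 rad.
Common terms: sin α = -0.033570, cos α = -0.999436, sin β = 0.948455, cos β = 0.316911, cos(α−β) = -0.348572, d² = 0.174512. Work in radians in the unit-radius frame; every candidate has L = ρ·(t + p + q).
LSL: p² = 2 + d² − 2cos(α−β) + 2d(sin α − sin β) = 2.051181; p = √p² = 1.432194; φ = atan2(cos β − cos α, d + sin α − sin β) = 1.975772 rad; t = (φ − α) mod 2π = 5.083788 rad, q = (β − φ) mod 2π = 5.555739 rad → L = 6.81·(5.083788 + 1.432194 + 5.555739) = 6.81·12.071721 = 82.208423 m
RSR: p² = 2 + d² − 2cos(α−β) + 2d(sin β − sin α) = 3.692132; p = √p² = 1.921492; φ = atan2(cos α − cos β, d − sin α + sin β) = -0.754693 rad; t = (α − φ) mod 2π = 3.929862 rad, q = (φ − β) mod 2π = 4.280167 rad → L = 6.81·(3.929862 + 1.921492 + 4.280167) = 6.81·10.131521 = 68.995658 m
LSR: p² = d² − 2 + 2cos(α−β) + 2d(sin α + sin β) = -1.758251 < 0 → infeasible
RSL: p² = d² − 2 + 2cos(α−β) − 2d(sin α + sin β) = -3.287012 < 0 → infeasible
RLR: c = (6 − d² + 2cos(α−β) + 2d(sin α − sin β))/8 = 0.538483; p = 2π − arccos c = 5.281025 rad; φ = atan2(cos α − cos β, d − sin α + sin β) = -0.754693 rad; t = (α − φ + p/2) mod 2π = 0.287190 rad, q = (α − β − t + p) mod 2π = 0.637494 rad → L = 6.81·(0.287190 + 5.281025 + 0.637494) = 6.81·6.205709 = 42.260877 m
LRL: c = (6 − d² + 2cos(α−β) − 2d(sin α − sin β))/8 = 0.743602; p = 2π − arccos c = 5.550831 rad; φ = atan2(cos β − cos α, d + sin α − sin β) = 1.975772 rad; t = (φ − α + p/2) mod 2π = 1.576018 rad, q = (β − α − t + p) mod 2π = 2.047970 rad → L = 6.81·(1.576018 + 5.550831 + 2.047970) = 6.81·9.174819 = 62.480516 m
Shortest: RLR with L = 42.260877 m ≈ 42.2609 m

42.2609 m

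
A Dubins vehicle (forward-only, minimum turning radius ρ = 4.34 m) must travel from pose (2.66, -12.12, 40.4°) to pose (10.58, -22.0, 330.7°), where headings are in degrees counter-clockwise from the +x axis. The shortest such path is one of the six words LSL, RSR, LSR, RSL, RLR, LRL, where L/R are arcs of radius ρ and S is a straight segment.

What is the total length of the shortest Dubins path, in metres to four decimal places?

29.0931 m

Let ψ = atan2(Δy, Δx) = atan2(-9.88, 7.92) = -51.2837° be the start→goal bearing.
Normalize: d = |goal − start| / ρ = 12.662575/4.34 = 2.917644, α = (θ_start − ψ) mod 360° = 91.6837° = 1.600182 rad, β = (θ_goal − ψ) mod 360° = 21.9837° = 0.383687 rad.
Common terms: sin α = 0.999568, cos α = -0.029381, sin β = 0.374342, cos β = 0.927291, cos(α−β) = 0.346936, d² = 8.512646. Work in radians in the unit-radius frame; every candidate has L = ρ·(t + p + q).
LSL: p² = 2 + d² − 2cos(α−β) + 2d(sin α − sin β) = 13.467149; p = √p² = 3.669762; φ = atan2(cos β − cos α, d + sin α − sin β) = 0.263737 rad; t = (φ − α) mod 2π = 4.946741 rad, q = (β − φ) mod 2π = 0.119950 rad → L = 4.34·(4.946741 + 3.669762 + 0.119950) = 4.34·8.736452 = 37.916203 m
RSR: p² = 2 + d² − 2cos(α−β) + 2d(sin β − sin α) = 6.170400; p = √p² = 2.484029; φ = atan2(cos α − cos β, d − sin α + sin β) = -0.395348 rad; t = (α − φ) mod 2π = 1.995529 rad, q = (φ − β) mod 2π = 5.504150 rad → L = 4.34·(1.995529 + 2.484029 + 5.504150) = 4.34·9.983709 = 43.329296 m
LSR: p² = d² − 2 + 2cos(α−β) + 2d(sin α + sin β) = 15.223680; p = √p² = 3.901754; φ = atan2(−cos α − cos β, d + sin α + sin β) − atan2(−2, p) = 0.267417 rad; t = (φ − α) mod 2π = 4.950421 rad, q = (φ − β) mod 2π = 6.166915 rad → L = 4.34·(4.950421 + 3.901754 + 6.166915) = 4.34·15.019089 = 65.182847 m
RSL: p² = d² − 2 + 2cos(α−β) − 2d(sin α + sin β) = -0.810645 < 0 → infeasible
RLR: c = (6 − d² + 2cos(α−β) + 2d(sin α − sin β))/8 = 0.228700; p = 2π − arccos c = 4.943131 rad; φ = atan2(cos α − cos β, d − sin α + sin β) = -0.395348 rad; t = (α − φ + p/2) mod 2π = 4.467095 rad, q = (α − β − t + p) mod 2π = 1.692531 rad → L = 4.34·(4.467095 + 4.943131 + 1.692531) = 4.34·11.102756 = 48.185963 m
LRL: c = (6 − d² + 2cos(α−β) − 2d(sin α − sin β))/8 = -0.683394; p = 2π − arccos c = 3.959988 rad; φ = atan2(cos β − cos α, d + sin α − sin β) = 0.263737 rad; t = (φ − α + p/2) mod 2π = 0.643550 rad, q = (β − α − t + p) mod 2π = 2.099944 rad → L = 4.34·(0.643550 + 3.959988 + 2.099944) = 4.34·6.703481 = 29.093108 m
Shortest: LRL with L = 29.093108 m ≈ 29.0931 m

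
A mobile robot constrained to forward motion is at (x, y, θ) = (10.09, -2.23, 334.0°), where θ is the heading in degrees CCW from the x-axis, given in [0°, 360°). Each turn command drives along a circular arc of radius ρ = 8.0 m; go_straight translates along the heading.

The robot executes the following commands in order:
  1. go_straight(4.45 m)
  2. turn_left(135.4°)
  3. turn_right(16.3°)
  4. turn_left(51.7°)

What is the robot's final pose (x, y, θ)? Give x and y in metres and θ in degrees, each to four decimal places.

set_pose: (x, y, θ) = (10.0900, -2.2300, 334.0000°), ρ = 8.0
go_straight(4.45): x += 4.45·cos θ, y += 4.45·sin θ → (14.0896, -4.1808, 334.0000°)
turn_left(135.4°): centre at ρ to the left, rotate +135.4° → (25.1424, 5.6669, 469.4000° ≡ 109.4000°)
turn_right(16.3°): centre at ρ to the right, rotate −16.3° → (24.6999, 7.8915, 93.1000°)
turn_left(51.7°): centre at ρ to the left, rotate +51.7° → (21.3230, 13.9961, 144.8000°)

(21.3230, 13.9961, 144.8000°)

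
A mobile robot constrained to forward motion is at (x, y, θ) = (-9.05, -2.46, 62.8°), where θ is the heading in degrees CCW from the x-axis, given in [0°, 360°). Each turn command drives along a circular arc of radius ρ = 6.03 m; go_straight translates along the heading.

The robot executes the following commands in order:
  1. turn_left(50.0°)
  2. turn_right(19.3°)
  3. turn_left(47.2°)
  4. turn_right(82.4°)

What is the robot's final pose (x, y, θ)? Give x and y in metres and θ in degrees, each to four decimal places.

set_pose: (x, y, θ) = (-9.0500, -2.4600, 62.8000°), ρ = 6.03
turn_left(50.0°): centre at ρ to the left, rotate +50.0° → (-8.8543, 2.6330, 112.8000°)
turn_right(19.3°): centre at ρ to the right, rotate −19.3° → (-9.3143, 4.6016, 93.5000°)
turn_left(47.2°): centre at ρ to the left, rotate +47.2° → (-11.5137, 8.8997, 140.7000°)
turn_right(82.4°): centre at ρ to the right, rotate −82.4° → (-12.8248, 16.7346, 58.3000°)

(-12.8248, 16.7346, 58.3000°)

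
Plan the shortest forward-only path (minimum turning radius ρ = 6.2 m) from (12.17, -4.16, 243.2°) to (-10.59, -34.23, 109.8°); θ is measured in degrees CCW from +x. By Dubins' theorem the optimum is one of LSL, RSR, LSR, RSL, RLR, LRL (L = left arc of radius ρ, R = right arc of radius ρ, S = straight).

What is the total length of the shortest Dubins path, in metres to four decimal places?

47.2452 m

Let ψ = atan2(Δy, Δx) = atan2(-30.07, -22.76) = -127.1221° be the start→goal bearing.
Normalize: d = |goal − start| / ρ = 37.712365/6.2 = 6.082640, α = (θ_start − ψ) mod 360° = 10.3221° = 0.180155 rad, β = (θ_goal − ψ) mod 360° = 236.9221° = 4.135071 rad.
Common terms: sin α = 0.179182, cos α = 0.983816, sin β = -0.837929, cos β = -0.545779, cos(α−β) = -0.687088, d² = 36.998504. Work in radians in the unit-radius frame; every candidate has L = ρ·(t + p + q).
LSL: p² = 2 + d² − 2cos(α−β) + 2d(sin α − sin β) = 52.746118; p = √p² = 7.262652; φ = atan2(cos β − cos α, d + sin α − sin β) = -0.212200 rad; t = (φ − α) mod 2π = 5.890831 rad, q = (β − φ) mod 2π = 4.347271 rad → L = 6.2·(5.890831 + 7.262652 + 4.347271) = 6.2·17.500754 = 108.504673 m
RSR: p² = 2 + d² − 2cos(α−β) + 2d(sin β − sin α) = 27.999240; p = √p² = 5.291431; φ = atan2(cos α − cos β, d − sin α + sin β) = 0.293255 rad; t = (α − φ) mod 2π = 6.170085 rad, q = (φ − β) mod 2π = 2.441370 rad → L = 6.2·(6.170085 + 5.291431 + 2.441370) = 6.2·13.902885 = 86.197889 m
LSR: p² = d² − 2 + 2cos(α−β) + 2d(sin α + sin β) = 25.610481; p = √p² = 5.060680; φ = atan2(−cos α − cos β, d + sin α + sin β) − atan2(−2, p) = 0.295779 rad; t = (φ − α) mod 2π = 0.115625 rad, q = (φ − β) mod 2π = 2.443894 rad → L = 6.2·(0.115625 + 5.060680 + 2.443894) = 6.2·7.620198 = 47.245228 m
RSL: p² = d² − 2 + 2cos(α−β) − 2d(sin α + sin β) = 41.638178; p = √p² = 6.452765; φ = atan2(cos α + cos β, d − sin α − sin β) − atan2(2, p) = -0.235669 rad; t = (α − φ) mod 2π = 0.415824 rad, q = (β − φ) mod 2π = 4.370740 rad → L = 6.2·(0.415824 + 6.452765 + 4.370740) = 6.2·11.239329 = 69.683837 m
RLR: c = (6 − d² + 2cos(α−β) + 2d(sin α − sin β))/8 = -2.499905, |c| > 1 → infeasible
LRL: c = (6 − d² + 2cos(α−β) − 2d(sin α − sin β))/8 = -5.593265, |c| > 1 → infeasible
Shortest: LSR with L = 47.245228 m ≈ 47.2452 m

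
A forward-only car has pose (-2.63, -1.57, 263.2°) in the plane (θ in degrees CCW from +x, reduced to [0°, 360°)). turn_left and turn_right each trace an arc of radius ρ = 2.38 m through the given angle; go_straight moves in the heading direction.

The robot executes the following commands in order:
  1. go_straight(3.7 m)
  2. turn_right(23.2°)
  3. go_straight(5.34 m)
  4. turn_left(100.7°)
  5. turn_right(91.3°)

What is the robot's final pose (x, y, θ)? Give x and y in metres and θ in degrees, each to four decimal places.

(-3.3245, -17.2966, 249.4000°)

set_pose: (x, y, θ) = (-2.6300, -1.5700, 263.2000°), ρ = 2.38
go_straight(3.7): x += 3.7·cos θ, y += 3.7·sin θ → (-3.0681, -5.2440, 263.2000°)
turn_right(23.2°): centre at ρ to the right, rotate −23.2° → (-3.3702, -6.1522, 240.0000°)
go_straight(5.34): x += 5.34·cos θ, y += 5.34·sin θ → (-6.0402, -10.7767, 240.0000°)
turn_left(100.7°): centre at ρ to the left, rotate +100.7° → (-4.7657, -14.2130, 340.7000°)
turn_right(91.3°): centre at ρ to the right, rotate −91.3° → (-3.3245, -17.2966, 249.4000°)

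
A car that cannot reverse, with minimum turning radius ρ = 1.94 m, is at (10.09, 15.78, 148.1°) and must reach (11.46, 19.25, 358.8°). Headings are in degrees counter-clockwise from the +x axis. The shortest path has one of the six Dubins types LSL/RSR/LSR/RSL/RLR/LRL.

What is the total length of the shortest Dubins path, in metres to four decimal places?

Let ψ = atan2(Δy, Δx) = atan2(3.47, 1.37) = 68.4553° be the start→goal bearing.
Normalize: d = |goal − start| / ρ = 3.730657/1.94 = 1.923019, α = (θ_start − ψ) mod 360° = 79.6447° = 1.390063 rad, β = (θ_goal − ψ) mod 360° = 290.3447° = 5.067472 rad.
Common terms: sin α = 0.983712, cos α = 0.179751, sin β = -0.937618, cos β = 0.347668, cos(α−β) = -0.859852, d² = 3.698002. Work in radians in the unit-radius frame; every candidate has L = ρ·(t + p + q).
LSL: p² = 2 + d² − 2cos(α−β) + 2d(sin α − sin β) = 14.807214; p = √p² = 3.848014; φ = atan2(cos β − cos α, d + sin α − sin β) = 0.043651 rad; t = (φ − α) mod 2π = 4.936774 rad, q = (β − φ) mod 2π = 5.023821 rad → L = 1.94·(4.936774 + 3.848014 + 5.023821) = 1.94·13.808608 = 26.788700 m
RSR: p² = 2 + d² − 2cos(α−β) + 2d(sin β − sin α) = 0.028199; p = √p² = 0.167925; φ = atan2(cos α − cos β, d − sin α + sin β) = -1.560738 rad; t = (α − φ) mod 2π = 2.950801 rad, q = (φ − β) mod 2π = 5.938161 rad → L = 1.94·(2.950801 + 0.167925 + 5.938161) = 1.94·9.056887 = 17.570361 m
LSR: p² = d² − 2 + 2cos(α−β) + 2d(sin α + sin β) = 0.155578; p = √p² = 0.394434; φ = atan2(−cos α − cos β, d + sin α + sin β) − atan2(−2, p) = 1.114375 rad; t = (φ − α) mod 2π = 6.007498 rad, q = (φ − β) mod 2π = 2.330089 rad → L = 1.94·(6.007498 + 0.394434 + 2.330089) = 1.94·8.732020 = 16.940120 m
RSL: p² = d² − 2 + 2cos(α−β) − 2d(sin α + sin β) = -0.198983 < 0 → infeasible
RLR: c = (6 − d² + 2cos(α−β) + 2d(sin α − sin β))/8 = 0.996475; p = 2π − arccos c = 6.199198 rad; φ = atan2(cos α − cos β, d − sin α + sin β) = -1.560738 rad; t = (α − φ + p/2) mod 2π = 6.050400 rad, q = (α − β − t + p) mod 2π = 2.754575 rad → L = 1.94·(6.050400 + 6.199198 + 2.754575) = 1.94·15.004173 = 29.108095 m
LRL: c = (6 − d² + 2cos(α−β) − 2d(sin α − sin β))/8 = -0.850902; p = 2π − arccos c = 3.694689 rad; φ = atan2(cos β − cos α, d + sin α − sin β) = 0.043651 rad; t = (φ − α + p/2) mod 2π = 0.500933 rad, q = (β − α − t + p) mod 2π = 0.587980 rad → L = 1.94·(0.500933 + 3.694689 + 0.587980) = 1.94·4.783602 = 9.280189 m
Shortest: LRL with L = 9.280189 m ≈ 9.2802 m

9.2802 m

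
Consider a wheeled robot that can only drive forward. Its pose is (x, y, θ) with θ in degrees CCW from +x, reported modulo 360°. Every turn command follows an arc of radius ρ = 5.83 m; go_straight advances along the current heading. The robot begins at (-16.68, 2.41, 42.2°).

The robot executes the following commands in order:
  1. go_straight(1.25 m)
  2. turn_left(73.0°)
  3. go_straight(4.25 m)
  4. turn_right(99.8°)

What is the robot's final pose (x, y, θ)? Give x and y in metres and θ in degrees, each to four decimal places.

set_pose: (x, y, θ) = (-16.6800, 2.4100, 42.2000°), ρ = 5.83
go_straight(1.25): x += 1.25·cos θ, y += 1.25·sin θ → (-15.7540, 3.2497, 42.2000°)
turn_left(73.0°): centre at ρ to the left, rotate +73.0° → (-14.3950, 10.0508, 115.2000°)
go_straight(4.25): x += 4.25·cos θ, y += 4.25·sin θ → (-16.2045, 13.8963, 115.2000°)
turn_right(99.8°): centre at ρ to the right, rotate −99.8° → (-12.4776, 21.9993, 15.4000°)

(-12.4776, 21.9993, 15.4000°)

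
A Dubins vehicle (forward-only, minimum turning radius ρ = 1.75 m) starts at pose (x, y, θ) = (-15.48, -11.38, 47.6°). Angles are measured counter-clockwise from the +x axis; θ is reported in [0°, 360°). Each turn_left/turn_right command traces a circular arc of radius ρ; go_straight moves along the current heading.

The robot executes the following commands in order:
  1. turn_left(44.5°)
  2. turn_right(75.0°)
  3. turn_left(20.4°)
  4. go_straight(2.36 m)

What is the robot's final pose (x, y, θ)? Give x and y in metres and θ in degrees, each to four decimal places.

set_pose: (x, y, θ) = (-15.4800, -11.3800, 47.6000°), ρ = 1.75
turn_left(44.5°): centre at ρ to the left, rotate +44.5° → (-15.0235, -10.1358, 92.1000°)
turn_right(75.0°): centre at ρ to the right, rotate −75.0° → (-13.7892, -8.3991, 17.1000°)
turn_left(20.4°): centre at ρ to the left, rotate +20.4° → (-13.2385, -8.1148, 37.5000°)
go_straight(2.36): x += 2.36·cos θ, y += 2.36·sin θ → (-11.3661, -6.6781, 37.5000°)

(-11.3661, -6.6781, 37.5000°)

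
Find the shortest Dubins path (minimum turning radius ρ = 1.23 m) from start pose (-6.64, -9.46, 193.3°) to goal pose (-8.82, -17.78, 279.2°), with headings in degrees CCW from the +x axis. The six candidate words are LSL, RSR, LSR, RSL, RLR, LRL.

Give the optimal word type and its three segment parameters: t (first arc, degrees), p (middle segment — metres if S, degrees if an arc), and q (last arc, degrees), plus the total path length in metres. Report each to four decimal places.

Let ψ = atan2(Δy, Δx) = atan2(-8.32, -2.18) = -104.6825° be the start→goal bearing.
Normalize: d = |goal − start| / ρ = 8.600860/1.23 = 6.992569, α = (θ_start − ψ) mod 360° = 297.9825° = 5.200776 rad, β = (θ_goal − ψ) mod 360° = 23.8825° = 0.416829 rad.
Common terms: sin α = -0.883091, cos α = 0.469202, sin β = 0.404863, cos β = 0.914377, cos(α−β) = 0.071497, d² = 48.896027. Work in radians in the unit-radius frame; every candidate has L = ρ·(t + p + q).
LSL: p² = 2 + d² − 2cos(α−β) + 2d(sin α − sin β) = 32.740824; p = √p² = 5.721960; φ = atan2(cos β − cos α, d + sin α − sin β) = 0.077880 rad; t = (φ − α) mod 2π = 1.160289 rad, q = (β − φ) mod 2π = 0.338949 rad → L = 1.23·(1.160289 + 5.721960 + 0.338949) = 1.23·7.221198 = 8.882073 m
RSR: p² = 2 + d² − 2cos(α−β) + 2d(sin β − sin α) = 68.765241; p = √p² = 8.292481; φ = atan2(cos α − cos β, d − sin α + sin β) = -0.053710 rad; t = (α − φ) mod 2π = 5.254486 rad, q = (φ − β) mod 2π = 5.812647 rad → L = 1.23·(5.254486 + 8.292481 + 5.812647) = 1.23·19.359614 = 23.812325 m
LSR: p² = d² − 2 + 2cos(α−β) + 2d(sin α + sin β) = 40.350939; p = √p² = 6.352239; φ = atan2(−cos α − cos β, d + sin α + sin β) − atan2(−2, p) = 0.095744 rad; t = (φ − α) mod 2π = 1.178153 rad, q = (φ − β) mod 2π = 5.962101 rad → L = 1.23·(1.178153 + 6.352239 + 5.962101) = 1.23·13.492493 = 16.595766 m
RSL: p² = d² − 2 + 2cos(α−β) − 2d(sin α + sin β) = 53.727106; p = √p² = 7.329878; φ = atan2(cos α + cos β, d − sin α − sin β) − atan2(2, p) = -0.083248 rad; t = (α − φ) mod 2π = 5.284024 rad, q = (β − φ) mod 2π = 0.500077 rad → L = 1.23·(5.284024 + 7.329878 + 0.500077) = 1.23·13.113979 = 16.130194 m
RLR: c = (6 − d² + 2cos(α−β) + 2d(sin α − sin β))/8 = -7.595655, |c| > 1 → infeasible
LRL: c = (6 − d² + 2cos(α−β) − 2d(sin α − sin β))/8 = -3.092603, |c| > 1 → infeasible
Shortest: LSL with L = 8.882073 m ≈ 8.8821 m
Convert LSL to answer units (arcs ×180/π): t = 1.160289·180/π = 66.4797°, p = ρ·p = 1.23·5.721960 = 7.0380 m, q = 0.338949·180/π = 19.4203°, L = 8.8821 m.

LSL: t = 66.4797°, p = 7.0380 m, q = 19.4203°, L = 8.8821 m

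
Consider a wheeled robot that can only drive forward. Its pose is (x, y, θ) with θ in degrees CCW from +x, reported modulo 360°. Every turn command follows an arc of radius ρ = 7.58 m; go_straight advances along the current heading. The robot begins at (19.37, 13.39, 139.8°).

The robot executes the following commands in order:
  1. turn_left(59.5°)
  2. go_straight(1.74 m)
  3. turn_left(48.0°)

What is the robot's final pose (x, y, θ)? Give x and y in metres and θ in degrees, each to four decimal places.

(5.8424, 9.9505, 247.3000°)

set_pose: (x, y, θ) = (19.3700, 13.3900, 139.8000°), ρ = 7.58
turn_left(59.5°): centre at ρ to the left, rotate +59.5° → (11.9721, 14.7544, 199.3000°)
go_straight(1.74): x += 1.74·cos θ, y += 1.74·sin θ → (10.3299, 14.1793, 199.3000°)
turn_left(48.0°): centre at ρ to the left, rotate +48.0° → (5.8424, 9.9505, 247.3000°)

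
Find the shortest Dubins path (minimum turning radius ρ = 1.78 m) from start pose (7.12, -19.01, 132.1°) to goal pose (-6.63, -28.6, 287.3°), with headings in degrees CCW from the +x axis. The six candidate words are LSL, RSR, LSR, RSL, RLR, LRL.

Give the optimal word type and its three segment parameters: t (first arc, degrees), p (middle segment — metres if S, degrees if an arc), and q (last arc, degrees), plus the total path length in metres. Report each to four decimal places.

LSL: t = 84.1496°, p = 13.3050 m, q = 71.0504°, L = 18.1266 m

Let ψ = atan2(Δy, Δx) = atan2(-9.59, -13.75) = -145.1060° be the start→goal bearing.
Normalize: d = |goal − start| / ρ = 16.763967/1.78 = 9.417959, α = (θ_start − ψ) mod 360° = 277.2060° = 4.838157 rad, β = (θ_goal − ψ) mod 360° = 72.4060° = 1.263723 rad.
Common terms: sin α = -0.992102, cos α = 0.125437, sin β = 0.953222, cos β = 0.302270, cos(α−β) = -0.907777, d² = 88.697955. Work in radians in the unit-radius frame; every candidate has L = ρ·(t + p + q).
LSL: p² = 2 + d² − 2cos(α−β) + 2d(sin α − sin β) = 55.871549; p = √p² = 7.474727; φ = atan2(cos β − cos α, d + sin α − sin β) = 0.023660 rad; t = (φ − α) mod 2π = 1.468688 rad, q = (β − φ) mod 2π = 1.240063 rad → L = 1.78·(1.468688 + 7.474727 + 1.240063) = 1.78·10.183478 = 18.126591 m
RSR: p² = 2 + d² − 2cos(α−β) + 2d(sin β − sin α) = 129.155471; p = √p² = 11.364659; φ = atan2(cos α − cos β, d − sin α + sin β) = -0.015561 rad; t = (α − φ) mod 2π = 4.853718 rad, q = (φ − β) mod 2π = 5.003902 rad → L = 1.78·(4.853718 + 11.364659 + 5.003902) = 1.78·21.222278 = 37.775656 m
LSR: p² = d² − 2 + 2cos(α−β) + 2d(sin α + sin β) = 84.150071; p = √p² = 9.173335; φ = atan2(−cos α − cos β, d + sin α + sin β) − atan2(−2, p) = 0.169093 rad; t = (φ − α) mod 2π = 1.614122 rad, q = (φ − β) mod 2π = 5.188556 rad → L = 1.78·(1.614122 + 9.173335 + 5.188556) = 1.78·15.976012 = 28.437302 m
RSL: p² = d² − 2 + 2cos(α−β) − 2d(sin α + sin β) = 85.614729; p = √p² = 9.252823; φ = atan2(cos α + cos β, d − sin α − sin β) − atan2(2, p) = -0.167679 rad; t = (α − φ) mod 2π = 5.005836 rad, q = (β − φ) mod 2π = 1.431402 rad → L = 1.78·(5.005836 + 9.252823 + 1.431402) = 1.78·15.690060 = 27.928307 m
RLR: c = (6 − d² + 2cos(α−β) + 2d(sin α − sin β))/8 = -15.144434, |c| > 1 → infeasible
LRL: c = (6 − d² + 2cos(α−β) − 2d(sin α − sin β))/8 = -5.983944, |c| > 1 → infeasible
Shortest: LSL with L = 18.126591 m ≈ 18.1266 m
Convert LSL to answer units (arcs ×180/π): t = 1.468688·180/π = 84.1496°, p = ρ·p = 1.78·7.474727 = 13.3050 m, q = 1.240063·180/π = 71.0504°, L = 18.1266 m.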